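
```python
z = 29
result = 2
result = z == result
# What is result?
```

Trace:
`z = 29` → z = 29
`result = 2` → result = 2
`result = z == result` → result = False
So result = False

Answer: False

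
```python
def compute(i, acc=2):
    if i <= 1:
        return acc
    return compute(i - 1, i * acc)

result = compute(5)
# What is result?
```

Accumulator trace (n, acc): (5, 2) -> (4, 10) -> (3, 40) -> (2, 120) -> (1, 240) -> return 240

Answer: 240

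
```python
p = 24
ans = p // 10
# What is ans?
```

Trace:
`p = 24` → p = 24
`ans = p // 10` → ans = 2
So ans = 2

Answer: 2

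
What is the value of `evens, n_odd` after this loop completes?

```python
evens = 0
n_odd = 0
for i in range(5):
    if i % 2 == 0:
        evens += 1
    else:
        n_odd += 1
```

Count evens and odds in range(5)
`evens, n_odd` takes the values: (0, 0) → (1, 0) → (1, 1) → (2, 1) → (2, 2) → (3, 2)

Answer: 3, 2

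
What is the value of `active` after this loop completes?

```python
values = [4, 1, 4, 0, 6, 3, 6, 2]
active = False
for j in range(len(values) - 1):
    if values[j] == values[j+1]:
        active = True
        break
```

Check consecutive duplicates in [4, 1, 4, 0, 6, 3, 6, 2]
`active` takes the values: False

Answer: False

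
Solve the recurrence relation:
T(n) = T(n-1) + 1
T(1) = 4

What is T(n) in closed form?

Unrolling: T(n) = T(1) + 1·(n-1) = 4 + 1(n-1) = n + 3.

Answer: T(n) = n + 3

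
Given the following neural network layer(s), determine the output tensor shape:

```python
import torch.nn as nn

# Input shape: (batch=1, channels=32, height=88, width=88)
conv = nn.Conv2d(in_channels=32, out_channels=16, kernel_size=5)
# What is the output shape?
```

Input: (1, 32, 88, 88) -> Output: (1, 16, 84, 84)

Answer: (1, 16, 84, 84)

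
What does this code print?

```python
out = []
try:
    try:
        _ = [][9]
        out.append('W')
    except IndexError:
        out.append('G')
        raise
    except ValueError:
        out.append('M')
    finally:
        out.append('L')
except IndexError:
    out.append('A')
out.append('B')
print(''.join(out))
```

Execution trace: 'G' (inner except IndexError) → 'L' (inner finally) → 'A' (outer except IndexError) → 'B' (after the try/except). Output: GLAB

Answer: GLAB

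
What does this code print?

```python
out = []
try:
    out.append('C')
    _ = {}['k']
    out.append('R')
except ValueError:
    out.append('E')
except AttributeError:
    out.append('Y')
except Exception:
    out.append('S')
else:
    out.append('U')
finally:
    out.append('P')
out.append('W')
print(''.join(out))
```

Execution trace: 'C' (try body) → 'S' (except Exception) → 'P' (finally) → 'W' (after the try/except). Output: CSPW

Answer: CSPW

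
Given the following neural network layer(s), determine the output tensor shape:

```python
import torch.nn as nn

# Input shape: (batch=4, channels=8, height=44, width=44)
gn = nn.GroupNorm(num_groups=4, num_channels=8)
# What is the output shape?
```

Input: (4, 8, 44, 44) -> Output: (4, 8, 44, 44)

Answer: (4, 8, 44, 44)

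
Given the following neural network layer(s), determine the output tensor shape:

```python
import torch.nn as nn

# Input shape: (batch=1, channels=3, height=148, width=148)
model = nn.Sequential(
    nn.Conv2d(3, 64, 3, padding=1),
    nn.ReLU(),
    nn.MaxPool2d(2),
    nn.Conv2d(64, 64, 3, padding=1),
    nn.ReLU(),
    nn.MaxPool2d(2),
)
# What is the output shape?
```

Input: (1, 3, 148, 148) -> after first Conv2d: (1, 64, 148, 148) -> after first MaxPool2d: (1, 64, 74, 74) -> after second Conv2d: (1, 64, 74, 74) -> Output: (1, 64, 37, 37)

Answer: (1, 64, 37, 37)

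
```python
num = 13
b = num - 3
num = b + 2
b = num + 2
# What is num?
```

Trace:
`num = 13` → num = 13
`b = num - 3` → b = 10
`num = b + 2` → num = 12
`b = num + 2` → b = 14
So num = 12

Answer: 12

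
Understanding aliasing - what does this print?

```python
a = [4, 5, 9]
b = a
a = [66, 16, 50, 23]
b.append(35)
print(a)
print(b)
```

Key concept: rebinding vs mutation: a is rebound to a new list, b still points at the original.
Step by step:
`a = [4, 5, 9]` → a = [4, 5, 9]
`b = a` → b = [4, 5, 9] (same object as a)
`a = [66, 16, 50, 23]` → a = [66, 16, 50, 23]
`b.append(35)` → b = [4, 5, 9, 35]
`print(a)` → prints [66, 16, 50, 23]
`print(b)` → prints [4, 5, 9, 35]

Answer:
[66, 16, 50, 23]
[4, 5, 9, 35]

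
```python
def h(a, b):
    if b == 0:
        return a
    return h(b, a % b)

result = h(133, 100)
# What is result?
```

h(133, 100) -> h(100, 33) -> h(33, 1) -> h(1, 0) -> 1

Answer: 1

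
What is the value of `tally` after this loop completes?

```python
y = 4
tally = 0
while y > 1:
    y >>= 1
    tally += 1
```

Count right shifts until 1
`tally` takes the values: 0 → 1 → 2

Answer: 2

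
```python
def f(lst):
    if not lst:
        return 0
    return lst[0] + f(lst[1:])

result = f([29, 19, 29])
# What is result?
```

29 + 19 + 29 + 0 = 77

Answer: 77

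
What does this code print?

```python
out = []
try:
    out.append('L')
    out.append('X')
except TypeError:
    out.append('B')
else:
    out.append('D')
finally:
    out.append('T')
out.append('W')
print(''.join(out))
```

Execution trace: 'L' (try body) → 'X' (try body, no exception) → 'D' (else) → 'T' (finally) → 'W' (after the try/except). Output: LXDTW

Answer: LXDTW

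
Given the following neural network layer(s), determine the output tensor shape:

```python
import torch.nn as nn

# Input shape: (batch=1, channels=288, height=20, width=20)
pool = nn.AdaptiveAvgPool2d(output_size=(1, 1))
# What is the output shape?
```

Input: (1, 288, 20, 20) -> Output: (1, 288, 1, 1)

Answer: (1, 288, 1, 1)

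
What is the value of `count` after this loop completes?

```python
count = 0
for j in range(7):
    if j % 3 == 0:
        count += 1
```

Count numbers divisible by 3 in range(7)
`count` takes the values: 0 → 1 → 2 → 3

Answer: 3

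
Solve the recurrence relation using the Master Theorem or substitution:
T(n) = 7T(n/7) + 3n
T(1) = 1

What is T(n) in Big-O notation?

By Master Theorem: a=7, b=7, f(n)=3n. Since log_7(7) = 1 and f(n) = Θ(n^1), Case 2 applies. T(n) = O(n log n).

Answer: O(n log n)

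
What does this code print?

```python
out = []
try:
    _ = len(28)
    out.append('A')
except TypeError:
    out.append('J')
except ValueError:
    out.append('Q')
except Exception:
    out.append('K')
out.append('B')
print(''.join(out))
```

Execution trace: 'J' (except TypeError) → 'B' (after the try/except). Output: JB

Answer: JB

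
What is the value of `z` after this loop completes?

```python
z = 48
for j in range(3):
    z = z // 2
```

Halve 3 times: 48 // 2^3 = 6
`z` takes the values: 48 → 24 → 12 → 6

Answer: 6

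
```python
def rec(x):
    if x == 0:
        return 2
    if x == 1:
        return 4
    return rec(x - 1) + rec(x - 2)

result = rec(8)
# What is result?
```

Build up from base cases: rec(0)=2, rec(1)=4, rec(2)=6, rec(3)=10, rec(4)=16, rec(5)=26, rec(6)=42, ..., rec(8)=110

Answer: 110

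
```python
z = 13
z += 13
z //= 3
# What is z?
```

Trace:
`z = 13` → z = 13
`z += 13` → z = 26
`z //= 3` → z = 8
So z = 8

Answer: 8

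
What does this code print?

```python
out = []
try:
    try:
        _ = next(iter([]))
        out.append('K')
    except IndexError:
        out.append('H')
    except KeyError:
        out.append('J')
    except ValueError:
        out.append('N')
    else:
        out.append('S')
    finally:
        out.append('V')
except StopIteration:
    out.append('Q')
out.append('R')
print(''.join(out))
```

Execution trace: 'V' (finally) → 'Q' (outer except StopIteration) → 'R' (after the try/except). Output: VQR

Answer: VQR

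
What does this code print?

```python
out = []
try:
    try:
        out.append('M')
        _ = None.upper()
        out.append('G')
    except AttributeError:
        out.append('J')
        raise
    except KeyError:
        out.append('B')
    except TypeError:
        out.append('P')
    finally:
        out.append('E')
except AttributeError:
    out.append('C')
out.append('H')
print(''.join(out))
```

Execution trace: 'M' (try body) → 'J' (except AttributeError) → 'E' (finally) → 'C' (outer except AttributeError) → 'H' (after the try/except). Output: MJECH

Answer: MJECH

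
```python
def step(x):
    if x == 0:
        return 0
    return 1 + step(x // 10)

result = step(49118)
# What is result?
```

Count of digits of 49118: 5

Answer: 5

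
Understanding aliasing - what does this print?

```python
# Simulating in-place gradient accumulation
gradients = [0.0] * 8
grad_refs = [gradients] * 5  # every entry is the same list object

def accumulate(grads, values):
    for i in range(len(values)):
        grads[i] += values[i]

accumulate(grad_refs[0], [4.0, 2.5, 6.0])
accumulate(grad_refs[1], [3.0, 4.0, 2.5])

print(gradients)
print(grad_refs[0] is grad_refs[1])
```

Key concept: gradient accumulation aliasing.
Step by step:
`gradients = [0.0] * 8` → gradients = [0.0, 0.0, 0.0, 0.0, 0.0, 0.0, 0.0, 0.0]
`grad_refs = [gradients] * 5` → grad_refs = [[0.0, 0.0, 0.0, 0.0, 0.0, 0.0, 0.0, 0.0], [0.0, 0.0, 0.0, 0.0, 0.0, 0.0, 0.0, 0.0], [0.0, 0.0, 0.0, 0.0, 0.0, 0.0, 0.0, 0.0], [0.0, 0.0, 0.0, 0.0, 0.0, 0.0, 0.0, 0.0], [0.0, 0.0, 0.0, 0.0, 0.0, 0.0, 0.0, 0.0]]
`accumulate(grad_refs[0], [4.0, 2.5, 6.0])` → gradients = [4.0, 2.5, 6.0, 0.0, 0.0, 0.0, 0.0, 0.0]; grad_refs = [[4.0, 2.5, 6.0, 0.0, 0.0, 0.0, 0.0, 0.0], [4.0, 2.5, 6.0, 0.0, 0.0, 0.0, 0.0, 0.0], [4.0, 2.5, 6.0, 0.0, 0.0, 0.0, 0.0, 0.0], [4.0, 2.5, 6.0, 0.0, 0.0, 0.0, 0.0, 0.0], [4.0, 2.5, 6.0, 0.0, 0.0, 0.0, 0.0, 0.0]]
`accumulate(grad_refs[1], [3.0, 4.0, 2.5])` → gradients = [7.0, 6.5, 8.5, 0.0, 0.0, 0.0, 0.0, 0.0]; grad_refs = [[7.0, 6.5, 8.5, 0.0, 0.0, 0.0, 0.0, 0.0], [7.0, 6.5, 8.5, 0.0, 0.0, 0.0, 0.0, 0.0], [7.0, 6.5, 8.5, 0.0, 0.0, 0.0, 0.0, 0.0], [7.0, 6.5, 8.5, 0.0, 0.0, 0.0, 0.0, 0.0], [7.0, 6.5, 8.5, 0.0, 0.0, 0.0, 0.0, 0.0]]
`print(gradients)` → prints [7.0, 6.5, 8.5, 0.0, 0.0, 0.0, 0.0, 0.0]
`print(grad_refs[0] is grad_refs[1])` → prints True

Answer:
[7.0, 6.5, 8.5, 0.0, 0.0, 0.0, 0.0, 0.0]
True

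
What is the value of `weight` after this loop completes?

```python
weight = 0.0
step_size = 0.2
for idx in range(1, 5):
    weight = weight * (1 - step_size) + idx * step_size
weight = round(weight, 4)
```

Moving average with lr=0.2
`weight` takes the values: 0.0 → 0.2 → 0.56 → 1.048 → 1.6384

Answer: 1.6384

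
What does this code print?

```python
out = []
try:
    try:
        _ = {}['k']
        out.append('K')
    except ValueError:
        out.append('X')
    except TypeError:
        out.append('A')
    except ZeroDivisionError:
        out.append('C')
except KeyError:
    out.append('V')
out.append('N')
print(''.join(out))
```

Execution trace: 'V' (outer except KeyError) → 'N' (after the try/except). Output: VN

Answer: VN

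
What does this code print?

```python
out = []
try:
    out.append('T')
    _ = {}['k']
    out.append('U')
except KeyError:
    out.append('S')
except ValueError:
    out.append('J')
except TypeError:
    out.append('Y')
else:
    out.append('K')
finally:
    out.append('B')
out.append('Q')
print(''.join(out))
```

Execution trace: 'T' (try body) → 'S' (except KeyError) → 'B' (finally) → 'Q' (after the try/except). Output: TSBQ

Answer: TSBQ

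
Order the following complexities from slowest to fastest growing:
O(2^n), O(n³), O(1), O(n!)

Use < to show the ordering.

Ordered by growth rate: O(1) < O(n³) < O(2^n) < O(n!)

Answer: O(1) < O(n³) < O(2^n) < O(n!)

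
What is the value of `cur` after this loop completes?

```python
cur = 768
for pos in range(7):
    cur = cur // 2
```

Halve 7 times: 768 // 2^7 = 6
`cur` takes the values: 768 → 384 → 192 → 96 → 48 → 24 → 12 → 6

Answer: 6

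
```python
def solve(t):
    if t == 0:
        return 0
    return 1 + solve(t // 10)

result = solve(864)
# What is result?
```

Count of digits of 864: 3

Answer: 3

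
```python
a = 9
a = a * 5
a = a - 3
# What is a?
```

Trace:
`a = 9` → a = 9
`a = a * 5` → a = 45
`a = a - 3` → a = 42
So a = 42

Answer: 42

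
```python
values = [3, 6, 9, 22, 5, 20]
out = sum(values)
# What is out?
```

Trace:
`values = [3, 6, 9, 22, 5, 20]` → values = [3, 6, 9, 22, 5, 20]
`out = sum(values)` → out = 65
So out = 65

Answer: 65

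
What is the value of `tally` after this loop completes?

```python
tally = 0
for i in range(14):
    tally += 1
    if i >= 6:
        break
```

Loop breaks when i reaches 6, tally is 7
`tally` takes the values: 0 → 1 → 2 → 3 → 4 → 5 → 6 → 7

Answer: 7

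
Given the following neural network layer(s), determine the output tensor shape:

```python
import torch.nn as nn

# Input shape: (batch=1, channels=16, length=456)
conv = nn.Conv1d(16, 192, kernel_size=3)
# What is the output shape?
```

Input: (1, 16, 456) -> Output: (1, 192, 454)

Answer: (1, 192, 454)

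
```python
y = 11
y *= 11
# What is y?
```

Trace:
`y = 11` → y = 11
`y *= 11` → y = 121
So y = 121

Answer: 121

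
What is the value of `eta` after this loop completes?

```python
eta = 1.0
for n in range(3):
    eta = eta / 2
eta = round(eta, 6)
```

Halving LR 3 times: 1 / 2^3
`eta` takes the values: 1.0 → 0.5 → 0.25 → 0.125

Answer: 0.125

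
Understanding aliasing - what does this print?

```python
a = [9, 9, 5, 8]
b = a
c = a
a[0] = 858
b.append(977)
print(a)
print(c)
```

Key concept: multiple aliases.
Step by step:
`a = [9, 9, 5, 8]` → a = [9, 9, 5, 8]
`b = a` → b = [9, 9, 5, 8] (same object as a)
`c = a` → c = [9, 9, 5, 8] (same object as a, b)
`a[0] = 858` → a = [858, 9, 5, 8] (same object as b, c); b = [858, 9, 5, 8] (same object as a, c); c = [858, 9, 5, 8] (same object as a, b)
`b.append(977)` → a = [858, 9, 5, 8, 977] (same object as b, c); b = [858, 9, 5, 8, 977] (same object as a, c); c = [858, 9, 5, 8, 977] (same object as a, b)
`print(a)` → prints [858, 9, 5, 8, 977]
`print(c)` → prints [858, 9, 5, 8, 977]

Answer:
[858, 9, 5, 8, 977]
[858, 9, 5, 8, 977]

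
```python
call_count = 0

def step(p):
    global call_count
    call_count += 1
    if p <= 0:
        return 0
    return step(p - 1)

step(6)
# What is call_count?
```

Linear recursion stepping by 1: 7 calls from p=6 down to ≤0.

Answer: 7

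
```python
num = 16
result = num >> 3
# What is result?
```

Trace:
`num = 16` → num = 16
`result = num >> 3` → result = 2
So result = 2

Answer: 2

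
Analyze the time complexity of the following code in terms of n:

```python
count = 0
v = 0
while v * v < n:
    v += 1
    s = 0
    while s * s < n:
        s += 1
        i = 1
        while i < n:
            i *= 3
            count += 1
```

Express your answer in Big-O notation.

Each loop level contributes: √n × √n × log n. Multiplying the contributions gives O(n log n).

Answer: O(n log n)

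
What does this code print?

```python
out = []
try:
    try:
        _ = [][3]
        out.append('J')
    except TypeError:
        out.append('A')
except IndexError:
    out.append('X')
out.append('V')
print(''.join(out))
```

Execution trace: 'X' (outer except IndexError) → 'V' (after the try/except). Output: XV

Answer: XV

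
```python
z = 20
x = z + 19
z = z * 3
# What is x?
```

Trace:
`z = 20` → z = 20
`x = z + 19` → x = 39
`z = z * 3` → z = 60
So x = 39

Answer: 39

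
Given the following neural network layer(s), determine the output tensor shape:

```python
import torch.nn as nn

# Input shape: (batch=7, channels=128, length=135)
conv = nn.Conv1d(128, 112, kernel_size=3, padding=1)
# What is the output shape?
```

Input: (7, 128, 135) -> Output: (7, 112, 135)

Answer: (7, 112, 135)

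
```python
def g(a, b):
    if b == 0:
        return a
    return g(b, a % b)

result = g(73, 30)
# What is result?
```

g(73, 30) -> g(30, 13) -> g(13, 4) -> g(4, 1) -> g(1, 0) -> 1

Answer: 1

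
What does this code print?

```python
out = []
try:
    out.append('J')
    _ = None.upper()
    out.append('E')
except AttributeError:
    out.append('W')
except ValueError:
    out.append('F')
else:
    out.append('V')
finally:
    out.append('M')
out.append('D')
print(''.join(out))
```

Execution trace: 'J' (try body) → 'W' (except AttributeError) → 'M' (finally) → 'D' (after the try/except). Output: JWMD

Answer: JWMD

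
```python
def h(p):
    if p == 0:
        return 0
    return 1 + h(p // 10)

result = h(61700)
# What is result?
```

Count of digits of 61700: 5

Answer: 5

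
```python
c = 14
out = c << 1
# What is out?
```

Trace:
`c = 14` → c = 14
`out = c << 1` → out = 28
So out = 28

Answer: 28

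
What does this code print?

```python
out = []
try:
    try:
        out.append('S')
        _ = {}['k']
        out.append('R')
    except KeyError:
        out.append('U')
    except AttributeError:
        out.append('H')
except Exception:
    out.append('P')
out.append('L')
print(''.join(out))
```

Execution trace: 'S' (inner try body) → 'U' (inner except KeyError) → 'L' (after the try/except). Output: SUL

Answer: SUL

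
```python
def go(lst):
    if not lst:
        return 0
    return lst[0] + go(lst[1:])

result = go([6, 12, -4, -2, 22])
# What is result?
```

6 + 12 + (-4) + (-2) + 22 + 0 = 34

Answer: 34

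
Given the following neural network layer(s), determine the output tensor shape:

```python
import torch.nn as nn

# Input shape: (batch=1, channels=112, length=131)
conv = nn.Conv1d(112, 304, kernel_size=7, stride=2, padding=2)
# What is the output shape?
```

Input: (1, 112, 131) -> Output: (1, 304, 65)

Answer: (1, 304, 65)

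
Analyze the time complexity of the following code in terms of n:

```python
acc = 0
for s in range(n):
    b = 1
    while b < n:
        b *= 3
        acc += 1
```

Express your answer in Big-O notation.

Each loop level contributes: n × log n. Multiplying the contributions gives O(n log n).

Answer: O(n log n)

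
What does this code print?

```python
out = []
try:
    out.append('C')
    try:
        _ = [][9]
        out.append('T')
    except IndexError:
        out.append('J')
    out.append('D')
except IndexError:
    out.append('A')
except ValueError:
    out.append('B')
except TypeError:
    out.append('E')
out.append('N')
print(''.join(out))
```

Execution trace: 'C' (try body) → 'J' (inner except IndexError) → 'D' (try body, no exception) → 'N' (after the try/except). Output: CJDN

Answer: CJDN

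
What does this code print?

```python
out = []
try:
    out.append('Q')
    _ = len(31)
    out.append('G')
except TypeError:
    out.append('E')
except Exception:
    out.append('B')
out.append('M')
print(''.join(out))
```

Execution trace: 'Q' (try body) → 'E' (except TypeError) → 'M' (after the try/except). Output: QEM

Answer: QEM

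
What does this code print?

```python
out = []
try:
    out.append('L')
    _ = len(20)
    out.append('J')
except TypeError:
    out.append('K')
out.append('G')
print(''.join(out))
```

Execution trace: 'L' (try body) → 'K' (except TypeError) → 'G' (after the try/except). Output: LKG

Answer: LKG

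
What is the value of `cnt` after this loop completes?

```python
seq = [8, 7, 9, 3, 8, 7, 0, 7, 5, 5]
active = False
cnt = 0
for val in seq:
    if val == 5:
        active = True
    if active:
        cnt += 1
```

Count elements after first 5 in [8, 7, 9, 3, 8, 7, 0, 7, 5, 5]
`cnt` takes the values: 0 → 1 → 2

Answer: 2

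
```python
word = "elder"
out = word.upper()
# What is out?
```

Trace:
`word = "elder"` → word = 'elder'
`out = word.upper()` → out = 'ELDER'
So out = 'ELDER'

Answer: 'ELDER'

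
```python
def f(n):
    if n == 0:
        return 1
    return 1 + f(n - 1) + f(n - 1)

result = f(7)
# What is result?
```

f(n) = 1 + 2·f(n-1), f(0)=1. Closed form: (1+1)·2^7 - 1 = 255.

Answer: 255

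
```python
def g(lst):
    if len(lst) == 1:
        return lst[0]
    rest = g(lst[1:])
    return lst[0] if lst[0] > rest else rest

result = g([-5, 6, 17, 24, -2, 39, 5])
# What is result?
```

Recursive max over [-5, 6, 17, 24, -2, 39, 5] = 39

Answer: 39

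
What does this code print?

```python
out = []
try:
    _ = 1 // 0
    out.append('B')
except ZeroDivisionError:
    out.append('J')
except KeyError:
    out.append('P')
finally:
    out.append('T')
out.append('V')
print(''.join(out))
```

Execution trace: 'J' (except ZeroDivisionError) → 'T' (finally) → 'V' (after the try/except). Output: JTV

Answer: JTV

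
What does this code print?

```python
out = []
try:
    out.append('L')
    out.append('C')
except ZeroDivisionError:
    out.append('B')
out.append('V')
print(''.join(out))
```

Execution trace: 'L' (try body) → 'C' (try body, no exception) → 'V' (after the try/except). Output: LCV

Answer: LCV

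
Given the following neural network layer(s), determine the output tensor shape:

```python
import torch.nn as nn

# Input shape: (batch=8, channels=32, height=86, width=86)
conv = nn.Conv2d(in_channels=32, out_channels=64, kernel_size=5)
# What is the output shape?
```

Input: (8, 32, 86, 86) -> Output: (8, 64, 82, 82)

Answer: (8, 64, 82, 82)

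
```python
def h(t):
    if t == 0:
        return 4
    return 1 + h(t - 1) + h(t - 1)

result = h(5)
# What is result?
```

h(t) = 1 + 2·h(t-1), h(0)=4. Closed form: (4+1)·2^5 - 1 = 159.

Answer: 159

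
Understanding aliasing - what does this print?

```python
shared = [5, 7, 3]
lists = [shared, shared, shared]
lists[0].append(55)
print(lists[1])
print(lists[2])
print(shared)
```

Key concept: list of same reference.
Step by step:
`shared = [5, 7, 3]` → shared = [5, 7, 3]
`lists = [shared, shared, shared]` → lists = [[5, 7, 3], [5, 7, 3], [5, 7, 3]]
`lists[0].append(55)` → shared = [5, 7, 3, 55]; lists = [[5, 7, 3, 55], [5, 7, 3, 55], [5, 7, 3, 55]]
`print(lists[1])` → prints [5, 7, 3, 55]
`print(lists[2])` → prints [5, 7, 3, 55]
`print(shared)` → prints [5, 7, 3, 55]

Answer:
[5, 7, 3, 55]
[5, 7, 3, 55]
[5, 7, 3, 55]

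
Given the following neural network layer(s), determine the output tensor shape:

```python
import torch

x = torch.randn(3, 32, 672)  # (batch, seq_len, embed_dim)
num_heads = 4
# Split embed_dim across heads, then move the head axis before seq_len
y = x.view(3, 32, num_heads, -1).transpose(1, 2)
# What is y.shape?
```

Input: (3, 32, 672) -> head_dim = 672 // 4 = 168; after view: (3, 32, 4, 168) -> after transpose(1, 2): (3, 4, 32, 168) -> Output: (3, 4, 32, 168)

Answer: (3, 4, 32, 168)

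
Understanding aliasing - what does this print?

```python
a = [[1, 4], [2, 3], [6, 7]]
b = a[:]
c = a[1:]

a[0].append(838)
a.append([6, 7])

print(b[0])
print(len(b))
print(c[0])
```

Key concept: slice with nested mutation.
Step by step:
`a = [[1, 4], [2, 3], [6, 7]]` → a = [[1, 4], [2, 3], [6, 7]]
`b = a[:]` → b = [[1, 4], [2, 3], [6, 7]]
`c = a[1:]` → c = [[2, 3], [6, 7]]
`a[0].append(838)` → a = [[1, 4, 838], [2, 3], [6, 7]]; b = [[1, 4, 838], [2, 3], [6, 7]]
`a.append([6, 7])` → a = [[1, 4, 838], [2, 3], [6, 7], [6, 7]]
`print(b[0])` → prints [1, 4, 838]
`print(len(b))` → prints 3
`print(c[0])` → prints [2, 3]

Answer:
[1, 4, 838]
3
[2, 3]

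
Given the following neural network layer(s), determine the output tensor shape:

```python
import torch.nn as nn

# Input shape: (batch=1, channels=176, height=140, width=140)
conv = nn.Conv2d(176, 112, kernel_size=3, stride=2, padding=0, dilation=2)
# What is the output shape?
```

Input: (1, 176, 140, 140) -> Output: (1, 112, 68, 68)

Answer: (1, 112, 68, 68)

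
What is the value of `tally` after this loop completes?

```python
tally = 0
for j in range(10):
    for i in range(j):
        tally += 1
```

Triangle number: 0+1+2+...+9
`tally` takes the values: 0 → 1 → 2 → 3 → 4 → 5 → 6 → 7 → 8 → 9 → 10 → 11 → 12 → 13 → 14 → 15 → 16 → 17 → 18 → 19 → 20 → 21 → 22 → 23 → 24 → 25 → 26 → 27 → 28 → 29 → … → 41 → 42 → 43 → 44 → 45

Answer: 45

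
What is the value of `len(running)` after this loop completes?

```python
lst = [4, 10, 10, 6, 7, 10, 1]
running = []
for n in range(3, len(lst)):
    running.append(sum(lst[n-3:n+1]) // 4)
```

Number of 4-element averages
`running` takes the values: [] → [7] → [7, 8] → [7, 8, 8] → [7, 8, 8, 6]
So `len(running)` = 4

Answer: 4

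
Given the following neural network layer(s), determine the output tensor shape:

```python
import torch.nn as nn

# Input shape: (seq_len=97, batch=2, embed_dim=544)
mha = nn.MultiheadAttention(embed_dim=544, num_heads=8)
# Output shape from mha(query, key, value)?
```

Input: (97, 2, 544) -> Output: (97, 2, 544)

Answer: (97, 2, 544)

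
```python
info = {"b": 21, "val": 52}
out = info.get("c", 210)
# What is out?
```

Trace:
`info = {"b": 21, "val": 52}` → info = {'b': 21, 'val': 52}
`out = info.get("c", 210)` → out = 210
So out = 210

Answer: 210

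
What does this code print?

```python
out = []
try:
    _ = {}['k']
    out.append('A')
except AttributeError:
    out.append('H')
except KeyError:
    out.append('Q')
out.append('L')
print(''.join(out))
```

Execution trace: 'Q' (except KeyError) → 'L' (after the try/except). Output: QL

Answer: QL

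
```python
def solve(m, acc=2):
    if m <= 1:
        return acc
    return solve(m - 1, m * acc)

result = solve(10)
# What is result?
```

Accumulator trace (n, acc): (10, 2) -> (9, 20) -> (8, 180) -> (7, 1440) -> (6, 10080) -> (5, 60480) -> (4, 302400) -> (3, 1209600) -> (2, 3628800) -> (1, 7257600) -> return 7257600

Answer: 7257600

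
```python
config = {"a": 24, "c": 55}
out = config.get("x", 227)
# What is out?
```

Trace:
`config = {"a": 24, "c": 55}` → config = {'a': 24, 'c': 55}
`out = config.get("x", 227)` → out = 227
So out = 227

Answer: 227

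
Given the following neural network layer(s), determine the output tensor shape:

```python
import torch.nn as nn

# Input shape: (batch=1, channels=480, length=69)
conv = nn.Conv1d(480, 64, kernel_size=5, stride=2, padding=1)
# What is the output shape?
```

Input: (1, 480, 69) -> Output: (1, 64, 34)

Answer: (1, 64, 34)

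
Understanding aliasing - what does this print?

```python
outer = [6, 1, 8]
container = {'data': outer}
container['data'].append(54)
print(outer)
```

Key concept: dict holds reference to list.
Step by step:
`outer = [6, 1, 8]` → outer = [6, 1, 8]
`container = {'data': outer}` → container = {'data': [6, 1, 8]}
`container['data'].append(54)` → outer = [6, 1, 8, 54]; container = {'data': [6, 1, 8, 54]}
`print(outer)` → prints [6, 1, 8, 54]

Answer: [6, 1, 8, 54]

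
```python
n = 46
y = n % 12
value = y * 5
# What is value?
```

Trace:
`n = 46` → n = 46
`y = n % 12` → y = 10
`value = y * 5` → value = 50
So value = 50

Answer: 50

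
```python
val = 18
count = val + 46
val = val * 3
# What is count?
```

Trace:
`val = 18` → val = 18
`count = val + 46` → count = 64
`val = val * 3` → val = 54
So count = 64

Answer: 64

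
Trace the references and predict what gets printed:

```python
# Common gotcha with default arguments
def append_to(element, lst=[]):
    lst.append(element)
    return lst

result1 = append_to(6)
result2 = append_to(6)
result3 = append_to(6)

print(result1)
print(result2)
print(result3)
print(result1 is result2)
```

Key concept: mutable default argument gotcha.
Step by step:
`result1 = append_to(6)` → result1 = [6]
`result2 = append_to(6)` → result1 = [6, 6] (same object as result2); result2 = [6, 6] (same object as result1)
`result3 = append_to(6)` → result1 = [6, 6, 6] (same object as result2, result3); result2 = [6, 6, 6] (same object as result1, result3); result3 = [6, 6, 6] (same object as result1, result2)
`print(result1)` → prints [6, 6, 6]
`print(result2)` → prints [6, 6, 6]
`print(result3)` → prints [6, 6, 6]
`print(result1 is result2)` → prints True

Answer:
[6, 6, 6]
[6, 6, 6]
[6, 6, 6]
True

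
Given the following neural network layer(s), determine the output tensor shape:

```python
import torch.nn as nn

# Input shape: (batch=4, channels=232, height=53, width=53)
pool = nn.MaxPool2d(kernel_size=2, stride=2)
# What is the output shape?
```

Input: (4, 232, 53, 53) -> Output: (4, 232, 26, 26)

Answer: (4, 232, 26, 26)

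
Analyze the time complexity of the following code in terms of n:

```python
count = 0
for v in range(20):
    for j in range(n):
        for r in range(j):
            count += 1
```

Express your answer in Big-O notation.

Each loop level contributes: 1 × n × n. Multiplying the contributions gives O(n^2).

Answer: O(n^2)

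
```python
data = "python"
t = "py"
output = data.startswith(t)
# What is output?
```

Trace:
`data = "python"` → data = 'python'
`t = "py"` → t = 'py'
`output = data.startswith(t)` → output = True
So output = True

Answer: True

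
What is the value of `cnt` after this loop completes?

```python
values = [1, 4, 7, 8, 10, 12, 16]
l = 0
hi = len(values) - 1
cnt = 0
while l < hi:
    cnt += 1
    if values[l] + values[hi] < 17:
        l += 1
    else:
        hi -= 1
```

Steps to find pair summing to 17
`cnt` takes the values: 0 → 1 → 2 → 3 → 4 → 5 → 6

Answer: 6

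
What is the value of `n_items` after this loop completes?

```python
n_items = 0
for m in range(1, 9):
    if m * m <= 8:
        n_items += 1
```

Count numbers where m² ≤ 8
`n_items` takes the values: 0 → 1 → 2

Answer: 2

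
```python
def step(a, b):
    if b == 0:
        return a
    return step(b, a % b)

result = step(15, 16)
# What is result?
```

step(15, 16) -> step(16, 15) -> step(15, 1) -> step(1, 0) -> 1

Answer: 1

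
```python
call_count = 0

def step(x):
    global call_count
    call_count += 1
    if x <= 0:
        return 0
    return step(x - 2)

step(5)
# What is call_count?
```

Linear recursion stepping by 2: 4 calls from x=5 down to ≤0.

Answer: 4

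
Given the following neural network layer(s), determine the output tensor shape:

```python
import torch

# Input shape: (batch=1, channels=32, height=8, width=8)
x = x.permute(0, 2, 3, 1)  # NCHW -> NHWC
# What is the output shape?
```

Input: (1, 32, 8, 8) -> Output: (1, 8, 8, 32)

Answer: (1, 8, 8, 32)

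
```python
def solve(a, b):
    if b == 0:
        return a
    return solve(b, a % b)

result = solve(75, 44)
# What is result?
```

solve(75, 44) -> solve(44, 31) -> solve(31, 13) -> solve(13, 5) -> solve(5, 3) -> solve(3, 2) -> solve(2, 1) -> solve(1, 0) -> 1

Answer: 1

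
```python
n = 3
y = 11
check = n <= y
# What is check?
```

Trace:
`n = 3` → n = 3
`y = 11` → y = 11
`check = n <= y` → check = True
So check = True

Answer: True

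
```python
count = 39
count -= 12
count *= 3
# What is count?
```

Trace:
`count = 39` → count = 39
`count -= 12` → count = 27
`count *= 3` → count = 81
So count = 81

Answer: 81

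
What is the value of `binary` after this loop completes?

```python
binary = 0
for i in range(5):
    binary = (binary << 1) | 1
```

Build 5 consecutive 1-bits: 0b11111
`binary` takes the values: 0 → 1 → 3 → 7 → 15 → 31

Answer: 31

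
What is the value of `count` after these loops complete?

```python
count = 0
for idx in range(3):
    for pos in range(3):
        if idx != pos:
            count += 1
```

3² - 3 (exclude diagonal)
`count` takes the values: 0 → 1 → 2 → 3 → 4 → 5 → 6

Answer: 6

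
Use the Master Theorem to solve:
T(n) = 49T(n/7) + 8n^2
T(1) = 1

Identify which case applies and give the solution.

a=49, b=7, f(n)=8n^2. log_7(49) = 2. Since c=2 = 2, Case 2 applies: T(n) = Θ(n^log_b(a) · log n) = O(n^2 log n).

Answer: O(n^2 log n) - Case 2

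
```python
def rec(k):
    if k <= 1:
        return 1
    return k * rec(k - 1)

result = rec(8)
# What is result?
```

rec(8) = 8 * 7 * 6 * 5 * 4 * 3 * 2 * 1 = 40320

Answer: 40320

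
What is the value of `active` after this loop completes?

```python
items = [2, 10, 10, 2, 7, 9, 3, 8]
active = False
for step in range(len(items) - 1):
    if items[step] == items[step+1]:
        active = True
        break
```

Check consecutive duplicates in [2, 10, 10, 2, 7, 9, 3, 8]
`active` takes the values: False → True

Answer: True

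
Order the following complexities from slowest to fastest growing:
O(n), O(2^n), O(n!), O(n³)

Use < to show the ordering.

Ordered by growth rate: O(n) < O(n³) < O(2^n) < O(n!)

Answer: O(n) < O(n³) < O(2^n) < O(n!)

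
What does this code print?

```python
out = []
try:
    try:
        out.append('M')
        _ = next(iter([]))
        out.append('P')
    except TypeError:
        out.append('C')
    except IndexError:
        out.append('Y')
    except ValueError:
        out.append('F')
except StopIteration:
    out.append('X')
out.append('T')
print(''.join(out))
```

Execution trace: 'M' (try body) → 'X' (outer except StopIteration) → 'T' (after the try/except). Output: MXT

Answer: MXT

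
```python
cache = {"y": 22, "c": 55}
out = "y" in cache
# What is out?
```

Trace:
`cache = {"y": 22, "c": 55}` → cache = {'y': 22, 'c': 55}
`out = "y" in cache` → out = True
So out = True

Answer: True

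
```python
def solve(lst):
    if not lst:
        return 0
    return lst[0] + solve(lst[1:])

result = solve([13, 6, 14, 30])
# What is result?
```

13 + 6 + 14 + 30 + 0 = 63

Answer: 63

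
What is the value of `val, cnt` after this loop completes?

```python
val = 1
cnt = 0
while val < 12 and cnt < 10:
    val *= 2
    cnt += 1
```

Double until >= 12 or 10 iterations
`val, cnt` takes the values: (1, 0) → (2, 0) → (2, 1) → (4, 1) → (4, 2) → (8, 2) → (8, 3) → (16, 3) → (16, 4)

Answer: 16, 4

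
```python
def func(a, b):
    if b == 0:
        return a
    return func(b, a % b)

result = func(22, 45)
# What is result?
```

func(22, 45) -> func(45, 22) -> func(22, 1) -> func(1, 0) -> 1

Answer: 1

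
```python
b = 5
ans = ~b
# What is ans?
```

Trace:
`b = 5` → b = 5
`ans = ~b` → ans = -6
So ans = -6

Answer: -6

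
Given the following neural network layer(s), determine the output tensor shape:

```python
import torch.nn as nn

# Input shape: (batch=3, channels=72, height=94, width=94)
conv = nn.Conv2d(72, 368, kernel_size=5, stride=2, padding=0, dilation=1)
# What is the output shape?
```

Input: (3, 72, 94, 94) -> Output: (3, 368, 45, 45)

Answer: (3, 368, 45, 45)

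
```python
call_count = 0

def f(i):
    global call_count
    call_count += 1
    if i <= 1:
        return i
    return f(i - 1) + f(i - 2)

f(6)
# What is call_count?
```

Calls(i) = 1 + Calls(i-1) + Calls(i-2); Calls(0)=Calls(1)=1. For i=6 this gives 25.

Answer: 25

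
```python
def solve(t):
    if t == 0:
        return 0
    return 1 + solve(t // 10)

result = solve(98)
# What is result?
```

Count of digits of 98: 2

Answer: 2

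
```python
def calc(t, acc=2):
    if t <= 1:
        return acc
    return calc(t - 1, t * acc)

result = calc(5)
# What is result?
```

Accumulator trace (n, acc): (5, 2) -> (4, 10) -> (3, 40) -> (2, 120) -> (1, 240) -> return 240

Answer: 240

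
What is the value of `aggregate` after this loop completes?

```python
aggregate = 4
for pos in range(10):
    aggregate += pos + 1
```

Start at 4, add 1 to 10 = 59
`aggregate` takes the values: 4 → 5 → 7 → 10 → 14 → 19 → 25 → 32 → 40 → 49 → 59

Answer: 59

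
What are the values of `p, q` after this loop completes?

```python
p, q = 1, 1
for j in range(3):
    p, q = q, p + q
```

Fibonacci: after 3 iterations
`p, q` takes the values: (1, 1) → (1, 2) → (2, 3) → (3, 5)

Answer: 3, 5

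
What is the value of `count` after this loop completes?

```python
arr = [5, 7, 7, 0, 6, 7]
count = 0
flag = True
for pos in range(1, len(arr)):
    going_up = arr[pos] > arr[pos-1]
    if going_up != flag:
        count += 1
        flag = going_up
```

Count direction changes in [5, 7, 7, 0, 6, 7]
`count` takes the values: 0 → 1 → 2

Answer: 2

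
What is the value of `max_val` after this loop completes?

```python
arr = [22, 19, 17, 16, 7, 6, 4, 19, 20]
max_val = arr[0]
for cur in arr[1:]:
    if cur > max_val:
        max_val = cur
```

Maximum of [22, 19, 17, 16, 7, 6, 4, 19, 20]
`max_val` takes the values: 22

Answer: 22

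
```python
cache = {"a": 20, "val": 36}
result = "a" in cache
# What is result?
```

Trace:
`cache = {"a": 20, "val": 36}` → cache = {'a': 20, 'val': 36}
`result = "a" in cache` → result = True
So result = True

Answer: True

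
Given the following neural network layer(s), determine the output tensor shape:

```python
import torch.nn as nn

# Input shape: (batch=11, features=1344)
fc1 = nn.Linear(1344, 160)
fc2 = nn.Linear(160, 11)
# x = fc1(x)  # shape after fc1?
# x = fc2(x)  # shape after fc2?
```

Input: (11, 1344) -> after fc1: (11, 160) -> Output: (11, 11)

Answer: (11, 11)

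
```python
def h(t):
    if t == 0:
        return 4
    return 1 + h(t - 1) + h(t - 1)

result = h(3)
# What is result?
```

h(t) = 1 + 2·h(t-1), h(0)=4. Closed form: (4+1)·2^3 - 1 = 39.

Answer: 39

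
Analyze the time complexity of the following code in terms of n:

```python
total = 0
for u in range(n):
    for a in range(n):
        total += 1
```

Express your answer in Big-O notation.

Each loop level contributes: n × n. Multiplying the contributions gives O(n^2).

Answer: O(n^2)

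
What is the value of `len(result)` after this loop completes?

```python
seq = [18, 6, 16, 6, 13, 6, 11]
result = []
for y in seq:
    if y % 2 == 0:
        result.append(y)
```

Count even numbers in [18, 6, 16, 6, 13, 6, 11]
`result` takes the values: [] → [18] → [18, 6] → [18, 6, 16] → [18, 6, 16, 6] → [18, 6, 16, 6, 6]
So `len(result)` = 5

Answer: 5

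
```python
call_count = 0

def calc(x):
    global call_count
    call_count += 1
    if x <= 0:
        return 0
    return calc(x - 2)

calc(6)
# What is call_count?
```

Linear recursion stepping by 2: 4 calls from x=6 down to ≤0.

Answer: 4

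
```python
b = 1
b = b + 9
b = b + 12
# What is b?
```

Trace:
`b = 1` → b = 1
`b = b + 9` → b = 10
`b = b + 12` → b = 22
So b = 22

Answer: 22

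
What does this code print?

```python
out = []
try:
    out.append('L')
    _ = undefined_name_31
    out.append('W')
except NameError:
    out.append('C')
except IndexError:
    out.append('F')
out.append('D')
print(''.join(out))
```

Execution trace: 'L' (try body) → 'C' (except NameError) → 'D' (after the try/except). Output: LCD

Answer: LCD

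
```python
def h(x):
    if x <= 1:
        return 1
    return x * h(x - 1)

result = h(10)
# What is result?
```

h(10) = 10 * 9 * 8 * 7 * 6 * 5 * 4 * 3 * 2 * 1 = 3628800

Answer: 3628800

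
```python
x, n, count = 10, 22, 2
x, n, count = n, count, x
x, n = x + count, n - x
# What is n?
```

Trace:
`x, n, count = 10, 22, 2` → x = 10; n = 22; count = 2
`x, n, count = n, count, x` → x = 22; n = 2; count = 10
`x, n = x + count, n - x` → x = 32; n = -20
So n = -20

Answer: -20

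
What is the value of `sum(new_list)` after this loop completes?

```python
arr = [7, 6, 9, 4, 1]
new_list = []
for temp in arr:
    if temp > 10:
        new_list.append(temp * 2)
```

Sum of doubled values > 10
`new_list` takes the values: []
So `sum(new_list)` = 0

Answer: 0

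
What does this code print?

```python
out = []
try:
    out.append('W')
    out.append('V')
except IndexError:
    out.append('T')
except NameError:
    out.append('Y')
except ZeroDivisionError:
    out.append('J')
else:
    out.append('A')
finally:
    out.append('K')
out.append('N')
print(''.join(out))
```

Execution trace: 'W' (try body) → 'V' (try body, no exception) → 'A' (else) → 'K' (finally) → 'N' (after the try/except). Output: WVAKN

Answer: WVAKN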